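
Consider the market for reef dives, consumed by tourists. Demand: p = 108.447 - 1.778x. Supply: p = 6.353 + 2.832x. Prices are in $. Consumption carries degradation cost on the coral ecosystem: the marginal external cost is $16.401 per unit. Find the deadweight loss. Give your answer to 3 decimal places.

Market equilibrium (private): 6.353 + 2.832x = 108.447 - 1.778x → x_m = 22.1462.
Social marginal benefit = demand − MEC = 92.046 - 1.778x.
Set SMB = MC: 92.046 - 1.778x = 6.353 + 2.832x → x* = 18.5885.
Between x* and x_m the wedge MC − SMB runs linearly from 0 to MEC(x_m), so the loss is a triangle.
DWL = ½ × 3.5577 × 16.4010 = 29.1749.

DWL = $29.175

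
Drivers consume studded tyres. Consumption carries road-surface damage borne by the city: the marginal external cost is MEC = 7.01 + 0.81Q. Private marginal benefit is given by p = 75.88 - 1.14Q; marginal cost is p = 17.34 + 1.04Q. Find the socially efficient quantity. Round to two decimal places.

Q* = 17.23

Social marginal benefit = demand − MEC = 68.87 - 1.95Q.
Set SMB = MC: 68.87 - 1.95Q = 17.34 + 1.04Q → Q* = 17.2341.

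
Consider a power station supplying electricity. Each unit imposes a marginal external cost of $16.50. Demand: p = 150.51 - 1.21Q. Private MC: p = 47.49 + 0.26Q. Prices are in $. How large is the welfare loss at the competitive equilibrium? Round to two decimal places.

DWL = $92.60

Market equilibrium (private): 47.49 + 0.26Q = 150.51 - 1.21Q → Q_m = 70.0816.
Social marginal cost = private MC + MEC = 63.99 + 0.26Q.
Set SMC = demand: 63.99 + 0.26Q = 150.51 - 1.21Q → Q* = 58.8571.
Between Q* and Q_m the wedge SMC − demand runs linearly from 0 to MEC(Q_m), so the loss is a triangle.
DWL = ½ × 11.2245 × 16.5000 = 92.6021.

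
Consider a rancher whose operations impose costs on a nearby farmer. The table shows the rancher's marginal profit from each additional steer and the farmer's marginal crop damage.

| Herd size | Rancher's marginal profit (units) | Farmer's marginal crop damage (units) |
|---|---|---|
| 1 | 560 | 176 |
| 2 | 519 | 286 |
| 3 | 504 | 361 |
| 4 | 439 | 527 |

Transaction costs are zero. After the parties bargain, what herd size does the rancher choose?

Bargaining reaches the level where marginal profit last exceeds marginal crop damage.
That holds through level 3 (504 ≥ 361) but not at 4 (439 < 527).

3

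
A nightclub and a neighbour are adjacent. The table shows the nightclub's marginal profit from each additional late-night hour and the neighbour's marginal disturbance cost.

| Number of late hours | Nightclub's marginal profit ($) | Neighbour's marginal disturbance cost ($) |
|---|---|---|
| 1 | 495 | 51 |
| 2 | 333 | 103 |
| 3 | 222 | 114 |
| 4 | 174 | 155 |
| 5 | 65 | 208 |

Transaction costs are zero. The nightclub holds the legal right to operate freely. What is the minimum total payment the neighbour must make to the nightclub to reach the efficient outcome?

$65

Left alone the nightclub would choose level 5 (marginal profit stays positive).
Efficient level: k* = 4 (marginal profit ≥ marginal disturbance cost through 4).
The neighbour must at least cover the nightclub's forgone profit from cutting 5→4: 65 = 65.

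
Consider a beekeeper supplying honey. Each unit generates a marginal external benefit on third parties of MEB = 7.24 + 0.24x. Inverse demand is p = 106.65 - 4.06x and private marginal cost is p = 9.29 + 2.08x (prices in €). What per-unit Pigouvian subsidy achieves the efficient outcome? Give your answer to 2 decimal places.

Social marginal cost = private MC − MEB = 2.05 + 1.84x.
Set SMC = demand: 2.05 + 1.84x = 106.65 - 4.06x → x* = 17.7288.
The Pigouvian subsidy equals MEB at x*: 7.24 + 0.24×17.7288 = 11.4949.

subsidy = €11.49 per unit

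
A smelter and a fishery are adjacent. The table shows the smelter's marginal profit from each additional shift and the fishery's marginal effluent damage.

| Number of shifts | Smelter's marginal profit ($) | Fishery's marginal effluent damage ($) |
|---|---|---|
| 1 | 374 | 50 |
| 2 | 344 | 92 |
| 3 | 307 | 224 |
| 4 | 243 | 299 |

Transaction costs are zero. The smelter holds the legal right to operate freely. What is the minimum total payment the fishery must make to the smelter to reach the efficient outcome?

$243

Left alone the smelter would choose level 4 (marginal profit stays positive).
Efficient level: k* = 3 (marginal profit ≥ marginal effluent damage through 3).
The fishery must at least cover the smelter's forgone profit from cutting 4→3: 243 = 243.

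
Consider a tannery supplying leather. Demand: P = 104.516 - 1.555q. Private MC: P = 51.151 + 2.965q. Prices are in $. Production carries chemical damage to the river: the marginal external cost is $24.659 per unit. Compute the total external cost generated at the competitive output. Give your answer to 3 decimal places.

$291.134

Market equilibrium (private): 51.151 + 2.965q = 104.516 - 1.555q → q_m = 11.8064.
Total external cost = MEC × q_m = 24.659 × 11.8064 = 291.1340.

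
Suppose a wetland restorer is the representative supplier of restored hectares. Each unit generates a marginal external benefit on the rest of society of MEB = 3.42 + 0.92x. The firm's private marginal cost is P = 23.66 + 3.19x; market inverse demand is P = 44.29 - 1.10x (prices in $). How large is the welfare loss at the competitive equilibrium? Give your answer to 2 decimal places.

DWL = $9.13

Market equilibrium (private): 23.66 + 3.19x = 44.29 - 1.10x → x_m = 4.8089.
Social marginal cost = private MC − MEB = 20.24 + 2.27x.
Set SMC = demand: 20.24 + 2.27x = 44.29 - 1.10x → x* = 7.1365.
Height of the DWL triangle at x_m is demand(x_m) − SMC(x_m) = MEB(x_m) = 7.8441.
DWL = ½ × 2.3276 × 7.8441 = 9.1290.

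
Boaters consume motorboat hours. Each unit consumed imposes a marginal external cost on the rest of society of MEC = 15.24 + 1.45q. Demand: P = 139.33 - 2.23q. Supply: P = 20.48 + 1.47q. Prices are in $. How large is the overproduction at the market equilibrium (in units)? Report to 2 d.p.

Market equilibrium (private): 20.48 + 1.47q = 139.33 - 2.23q → q_m = 32.1216.
Social marginal benefit = demand − MEC = 124.09 - 3.68q.
Set SMB = MC: 124.09 - 3.68q = 20.48 + 1.47q → q* = 20.1184.
Gap = |32.1216 − 20.1184| = 12.0032.

12.00 units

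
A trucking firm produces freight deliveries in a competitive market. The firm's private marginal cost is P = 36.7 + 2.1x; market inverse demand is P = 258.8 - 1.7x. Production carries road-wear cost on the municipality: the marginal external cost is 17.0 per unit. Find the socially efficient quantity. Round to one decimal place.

x* = 54.0

Social marginal cost = private MC + MEC = 53.7 + 2.1x.
Set SMC = demand: 53.7 + 2.1x = 258.8 - 1.7x → x* = 53.9737.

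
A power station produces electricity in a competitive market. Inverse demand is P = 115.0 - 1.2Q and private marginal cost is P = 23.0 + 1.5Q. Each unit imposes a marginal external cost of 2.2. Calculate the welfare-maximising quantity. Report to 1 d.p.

Social marginal cost = private MC + MEC = 25.2 + 1.5Q.
Set SMC = demand: 25.2 + 1.5Q = 115.0 - 1.2Q → Q* = 33.2593.

Q* = 33.3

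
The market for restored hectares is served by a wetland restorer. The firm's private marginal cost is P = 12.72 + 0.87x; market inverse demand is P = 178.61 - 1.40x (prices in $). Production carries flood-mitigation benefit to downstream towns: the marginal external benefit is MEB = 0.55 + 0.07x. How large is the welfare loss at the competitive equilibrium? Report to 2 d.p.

DWL = $7.30

Market equilibrium (private): 12.72 + 0.87x = 178.61 - 1.40x → x_m = 73.0793.
Social marginal cost = private MC − MEB = 12.17 + 0.80x.
Set SMC = demand: 12.17 + 0.80x = 178.61 - 1.40x → x* = 75.6545.
Height of the DWL triangle at x_m is demand(x_m) − SMC(x_m) = MEB(x_m) = 5.6656.
DWL = ½ × 2.5752 × 5.6656 = 7.2950.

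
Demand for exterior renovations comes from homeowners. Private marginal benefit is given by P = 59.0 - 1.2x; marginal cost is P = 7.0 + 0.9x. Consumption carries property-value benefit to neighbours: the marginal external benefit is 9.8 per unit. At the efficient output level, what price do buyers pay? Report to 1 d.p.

P = 23.7

Social marginal benefit = demand + MEB = 68.8 - 1.2x.
Set SMB = MC: 68.8 - 1.2x = 7.0 + 0.9x → x* = 29.4286.
Consumer price on the demand curve at x*: 59.0 − 1.2×29.4286 = 23.6857.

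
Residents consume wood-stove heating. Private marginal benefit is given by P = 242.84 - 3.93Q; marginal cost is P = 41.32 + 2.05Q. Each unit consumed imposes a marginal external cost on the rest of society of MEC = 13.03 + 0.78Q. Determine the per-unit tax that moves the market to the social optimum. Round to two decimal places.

Social marginal benefit = demand − MEC = 229.81 - 4.71Q.
Set SMB = MC: 229.81 - 4.71Q = 41.32 + 2.05Q → Q* = 27.8831.
The Pigouvian tax equals MEC at Q*: 13.03 + 0.78×27.8831 = 34.7788.

tax = 34.78 per unit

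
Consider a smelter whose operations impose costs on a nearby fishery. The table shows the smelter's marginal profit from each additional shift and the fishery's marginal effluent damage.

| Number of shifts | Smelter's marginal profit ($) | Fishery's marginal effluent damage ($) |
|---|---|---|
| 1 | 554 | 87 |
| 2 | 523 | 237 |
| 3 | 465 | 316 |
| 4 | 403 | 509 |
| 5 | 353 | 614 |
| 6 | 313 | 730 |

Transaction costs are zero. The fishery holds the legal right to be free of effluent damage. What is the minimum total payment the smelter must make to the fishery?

$640

Efficient level: marginal profit ≥ marginal effluent damage through level 3, so k* = 3.
With the fishery holding the right, the smelter must at least compensate total damage at k*: 87 + 237 + 316 = 640.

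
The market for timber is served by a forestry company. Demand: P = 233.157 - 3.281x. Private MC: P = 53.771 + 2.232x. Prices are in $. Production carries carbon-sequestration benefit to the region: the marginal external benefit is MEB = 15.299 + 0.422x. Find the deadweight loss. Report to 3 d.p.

DWL = $82.770

Market equilibrium (private): 53.771 + 2.232x = 233.157 - 3.281x → x_m = 32.5387.
Social marginal cost = private MC − MEB = 38.472 + 1.810x.
Set SMC = demand: 38.472 + 1.810x = 233.157 - 3.281x → x* = 38.2410.
Height of the DWL triangle at x_m is demand(x_m) − SMC(x_m) = MEB(x_m) = 29.0303.
DWL = ½ × 5.7023 × 29.0303 = 82.7697.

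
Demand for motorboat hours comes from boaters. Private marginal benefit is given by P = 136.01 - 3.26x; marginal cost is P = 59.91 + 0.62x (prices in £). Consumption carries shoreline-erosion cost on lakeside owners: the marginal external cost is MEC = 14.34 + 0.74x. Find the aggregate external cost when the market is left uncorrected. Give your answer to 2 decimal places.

Market equilibrium (private): 59.91 + 0.62x = 136.01 - 3.26x → x_m = 19.6134.
Total external cost = ∫₀^{x_m} (14.34 + 0.74x) dx = 14.34×19.6134 + ½×0.74×19.6134² = 423.5898.

£423.59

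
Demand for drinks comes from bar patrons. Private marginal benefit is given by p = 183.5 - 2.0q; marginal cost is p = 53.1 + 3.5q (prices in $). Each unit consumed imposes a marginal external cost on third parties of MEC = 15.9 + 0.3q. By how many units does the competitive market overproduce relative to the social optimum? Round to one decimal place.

4.0 units

Market equilibrium (private): 53.1 + 3.5q = 183.5 - 2.0q → q_m = 23.7091.
Social marginal benefit = demand − MEC = 167.6 - 2.3q.
Set SMB = MC: 167.6 - 2.3q = 53.1 + 3.5q → q* = 19.7414.
Gap = |23.7091 − 19.7414| = 3.9677.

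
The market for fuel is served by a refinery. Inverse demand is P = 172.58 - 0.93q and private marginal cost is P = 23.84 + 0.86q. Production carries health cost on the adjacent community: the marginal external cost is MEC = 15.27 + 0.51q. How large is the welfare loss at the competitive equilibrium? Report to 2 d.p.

DWL = 722.47

Market equilibrium (private): 23.84 + 0.86q = 172.58 - 0.93q → q_m = 83.0950.
Social marginal cost = private MC + MEC = 39.11 + 1.37q.
Set SMC = demand: 39.11 + 1.37q = 172.58 - 0.93q → q* = 58.0304.
Between q* and q_m the wedge SMC − demand runs linearly from 0 to MEC(q_m), so the loss is a triangle.
DWL = ½ × 25.0646 × 57.6484 = 722.4670.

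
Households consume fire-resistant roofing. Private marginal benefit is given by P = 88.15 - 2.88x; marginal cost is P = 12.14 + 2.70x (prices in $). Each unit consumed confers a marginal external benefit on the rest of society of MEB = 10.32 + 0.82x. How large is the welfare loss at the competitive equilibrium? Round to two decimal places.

Market equilibrium (private): 12.14 + 2.70x = 88.15 - 2.88x → x_m = 13.6219.
Social marginal benefit = demand + MEB = 98.47 - 2.06x.
Set SMB = MC: 98.47 - 2.06x = 12.14 + 2.70x → x* = 18.1366.
Height of the DWL triangle at x_m is SMB(x_m) − MC(x_m) = MEB(x_m) = 21.4899.
DWL = ½ × 4.5147 × 21.4899 = 48.5102.

DWL = $48.51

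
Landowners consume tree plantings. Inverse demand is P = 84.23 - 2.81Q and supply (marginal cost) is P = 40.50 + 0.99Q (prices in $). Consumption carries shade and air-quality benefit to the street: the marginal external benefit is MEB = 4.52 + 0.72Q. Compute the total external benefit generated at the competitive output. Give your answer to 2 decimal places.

Market equilibrium (private): 40.50 + 0.99Q = 84.23 - 2.81Q → Q_m = 11.5079.
Total external benefit = ∫₀^{Q_m} (4.52 + 0.72Q) dQ = 4.52×11.5079 + ½×0.72×11.5079² = 99.6911.

$99.69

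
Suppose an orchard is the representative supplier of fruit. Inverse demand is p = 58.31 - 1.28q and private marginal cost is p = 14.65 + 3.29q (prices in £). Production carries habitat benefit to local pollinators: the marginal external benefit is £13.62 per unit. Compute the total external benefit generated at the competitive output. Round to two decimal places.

£130.12

Market equilibrium (private): 14.65 + 3.29q = 58.31 - 1.28q → q_m = 9.5536.
Total external benefit = MEB × q_m = 13.62 × 9.5536 = 130.1200.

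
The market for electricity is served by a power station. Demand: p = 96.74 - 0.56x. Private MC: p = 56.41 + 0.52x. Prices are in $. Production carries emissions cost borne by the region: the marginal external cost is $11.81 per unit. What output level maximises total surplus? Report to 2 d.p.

Social marginal cost = private MC + MEC = 68.22 + 0.52x.
Set SMC = demand: 68.22 + 0.52x = 96.74 - 0.56x → x* = 26.4074.

x* = 26.41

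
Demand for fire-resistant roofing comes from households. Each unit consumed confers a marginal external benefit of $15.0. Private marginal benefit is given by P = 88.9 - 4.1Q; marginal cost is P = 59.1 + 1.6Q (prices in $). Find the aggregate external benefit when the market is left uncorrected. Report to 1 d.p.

Market equilibrium (private): 59.1 + 1.6Q = 88.9 - 4.1Q → Q_m = 5.2281.
Total external benefit = MEB × Q_m = 15.0 × 5.2281 = 78.4215.

$78.4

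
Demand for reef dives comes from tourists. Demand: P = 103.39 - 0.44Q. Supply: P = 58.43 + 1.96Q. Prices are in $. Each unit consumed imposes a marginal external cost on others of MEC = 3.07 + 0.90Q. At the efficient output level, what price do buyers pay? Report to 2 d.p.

P = $97.80

Social marginal benefit = demand − MEC = 100.32 - 1.34Q.
Set SMB = MC: 100.32 - 1.34Q = 58.43 + 1.96Q → Q* = 12.6939.
Consumer price on the demand curve at Q*: 103.39 − 0.44×12.6939 = 97.8047.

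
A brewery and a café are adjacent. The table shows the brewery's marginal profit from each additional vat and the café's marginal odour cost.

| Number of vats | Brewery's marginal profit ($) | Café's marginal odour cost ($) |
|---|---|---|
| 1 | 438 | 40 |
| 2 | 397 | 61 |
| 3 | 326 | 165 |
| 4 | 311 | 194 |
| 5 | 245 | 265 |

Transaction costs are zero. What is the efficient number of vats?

Bargaining reaches the level where marginal profit last exceeds marginal odour cost.
That holds through level 4 (311 ≥ 194) but not at 5 (245 < 265).

4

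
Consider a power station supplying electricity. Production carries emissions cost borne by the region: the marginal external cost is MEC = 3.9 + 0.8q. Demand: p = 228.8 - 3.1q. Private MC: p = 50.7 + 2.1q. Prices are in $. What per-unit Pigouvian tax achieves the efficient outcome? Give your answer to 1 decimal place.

tax = $27.1 per unit

Social marginal cost = private MC + MEC = 54.6 + 2.9q.
Set SMC = demand: 54.6 + 2.9q = 228.8 - 3.1q → q* = 29.0333.
The Pigouvian tax equals MEC at q*: 3.9 + 0.8×29.0333 = 27.1266.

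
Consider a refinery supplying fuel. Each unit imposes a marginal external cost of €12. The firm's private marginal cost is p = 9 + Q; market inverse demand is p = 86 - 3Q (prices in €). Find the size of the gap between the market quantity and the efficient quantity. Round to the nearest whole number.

3 units

Market equilibrium (private): 9 + Q = 86 - 3Q → Q_m = 19.2500.
Social marginal cost = private MC + MEC = 21 + Q.
Set SMC = demand: 21 + Q = 86 - 3Q → Q* = 16.2500.
Gap = |19.2500 − 16.2500| = 3.0000.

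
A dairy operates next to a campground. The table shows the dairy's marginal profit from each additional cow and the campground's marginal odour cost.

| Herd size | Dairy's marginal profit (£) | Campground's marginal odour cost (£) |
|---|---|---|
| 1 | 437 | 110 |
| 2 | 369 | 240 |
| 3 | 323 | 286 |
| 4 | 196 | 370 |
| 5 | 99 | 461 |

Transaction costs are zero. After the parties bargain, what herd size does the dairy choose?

3

Bargaining reaches the level where marginal profit last exceeds marginal odour cost.
That holds through level 3 (323 ≥ 286) but not at 4 (196 < 370).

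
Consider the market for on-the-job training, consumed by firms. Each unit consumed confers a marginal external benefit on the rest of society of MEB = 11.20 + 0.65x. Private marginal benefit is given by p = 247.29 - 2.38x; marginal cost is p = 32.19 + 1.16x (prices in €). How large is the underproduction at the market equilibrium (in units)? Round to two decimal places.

Market equilibrium (private): 32.19 + 1.16x = 247.29 - 2.38x → x_m = 60.7627.
Social marginal benefit = demand + MEB = 258.49 - 1.73x.
Set SMB = MC: 258.49 - 1.73x = 32.19 + 1.16x → x* = 78.3045.
Gap = |60.7627 − 78.3045| = 17.5418.

17.54 units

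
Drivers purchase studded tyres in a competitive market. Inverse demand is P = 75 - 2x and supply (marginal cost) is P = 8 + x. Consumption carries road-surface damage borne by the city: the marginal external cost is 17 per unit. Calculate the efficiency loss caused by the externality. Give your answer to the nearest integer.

DWL = 48

Market equilibrium (private): 8 + x = 75 - 2x → x_m = 22.3333.
Social marginal benefit = demand − MEC = 58 - 2x.
Set SMB = MC: 58 - 2x = 8 + x → x* = 16.6667.
Height of the DWL triangle at x_m is MC(x_m) − SMB(x_m) = MEC(x_m) = 17.0000.
DWL = ½ × 5.6666 × 17.0000 = 48.1661.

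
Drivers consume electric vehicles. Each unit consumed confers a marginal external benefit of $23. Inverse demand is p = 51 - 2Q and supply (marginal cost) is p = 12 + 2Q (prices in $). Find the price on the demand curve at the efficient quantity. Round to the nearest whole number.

Social marginal benefit = demand + MEB = 74 - 2Q.
Set SMB = MC: 74 - 2Q = 12 + 2Q → Q* = 15.5000.
Consumer price on the demand curve at Q*: 51 − 2×15.5000 = 20.0000.

P = $20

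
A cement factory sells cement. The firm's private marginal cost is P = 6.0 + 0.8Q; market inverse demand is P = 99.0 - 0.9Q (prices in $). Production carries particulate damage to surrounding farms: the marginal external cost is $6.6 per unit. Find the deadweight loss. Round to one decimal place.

DWL = $12.8

Market equilibrium (private): 6.0 + 0.8Q = 99.0 - 0.9Q → Q_m = 54.7059.
Social marginal cost = private MC + MEC = 12.6 + 0.8Q.
Set SMC = demand: 12.6 + 0.8Q = 99.0 - 0.9Q → Q* = 50.8235.
The welfare-loss triangle has base |Q_m − Q*| and height MEC(Q_m) (the vertical gap between SMC and demand is zero at Q* and MEC at Q_m).
DWL = ½ × 3.8824 × 6.6000 = 12.8119.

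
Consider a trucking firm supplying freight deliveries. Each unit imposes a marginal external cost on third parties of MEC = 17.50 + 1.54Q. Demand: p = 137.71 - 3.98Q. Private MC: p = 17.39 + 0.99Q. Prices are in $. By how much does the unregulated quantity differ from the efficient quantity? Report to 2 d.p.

8.42 units

Market equilibrium (private): 17.39 + 0.99Q = 137.71 - 3.98Q → Q_m = 24.2093.
Social marginal cost = private MC + MEC = 34.89 + 2.53Q.
Set SMC = demand: 34.89 + 2.53Q = 137.71 - 3.98Q → Q* = 15.7942.
Gap = |24.2093 − 15.7942| = 8.4151.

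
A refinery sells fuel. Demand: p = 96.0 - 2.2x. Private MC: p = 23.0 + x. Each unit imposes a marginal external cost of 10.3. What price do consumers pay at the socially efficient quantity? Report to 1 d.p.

P = 52.9

Social marginal cost = private MC + MEC = 33.3 + x.
Set SMC = demand: 33.3 + x = 96.0 - 2.2x → x* = 19.5938.
Consumer price on the demand curve at x*: 96.0 − 2.2×19.5938 = 52.8936.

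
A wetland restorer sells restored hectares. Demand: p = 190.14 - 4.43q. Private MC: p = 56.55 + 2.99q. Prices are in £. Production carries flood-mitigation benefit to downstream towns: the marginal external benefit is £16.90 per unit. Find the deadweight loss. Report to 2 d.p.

Market equilibrium (private): 56.55 + 2.99q = 190.14 - 4.43q → q_m = 18.0040.
Social marginal cost = private MC − MEB = 39.65 + 2.99q.
Set SMC = demand: 39.65 + 2.99q = 190.14 - 4.43q → q* = 20.2817.
Between q* and q_m the wedge demand − SMC runs linearly from 0 to MEB(q_m), so the loss is a triangle.
DWL = ½ × 2.2777 × 16.9000 = 19.2466.

DWL = £19.25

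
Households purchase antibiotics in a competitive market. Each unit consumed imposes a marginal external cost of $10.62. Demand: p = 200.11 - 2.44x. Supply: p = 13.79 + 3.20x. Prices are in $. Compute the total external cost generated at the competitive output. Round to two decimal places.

Market equilibrium (private): 13.79 + 3.20x = 200.11 - 2.44x → x_m = 33.0355.
Total external cost = MEC × x_m = 10.62 × 33.0355 = 350.8370.

$350.84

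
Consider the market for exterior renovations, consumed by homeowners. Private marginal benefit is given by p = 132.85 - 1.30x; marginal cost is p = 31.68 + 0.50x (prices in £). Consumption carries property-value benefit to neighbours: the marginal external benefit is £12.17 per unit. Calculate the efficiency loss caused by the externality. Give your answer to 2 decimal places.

Market equilibrium (private): 31.68 + 0.50x = 132.85 - 1.30x → x_m = 56.2056.
Social marginal benefit = demand + MEB = 145.02 - 1.30x.
Set SMB = MC: 145.02 - 1.30x = 31.68 + 0.50x → x* = 62.9667.
Between x* and x_m the wedge SMB − MC runs linearly from 0 to MEB(x_m), so the loss is a triangle.
DWL = ½ × 6.7611 × 12.1700 = 41.1413.

DWL = £41.14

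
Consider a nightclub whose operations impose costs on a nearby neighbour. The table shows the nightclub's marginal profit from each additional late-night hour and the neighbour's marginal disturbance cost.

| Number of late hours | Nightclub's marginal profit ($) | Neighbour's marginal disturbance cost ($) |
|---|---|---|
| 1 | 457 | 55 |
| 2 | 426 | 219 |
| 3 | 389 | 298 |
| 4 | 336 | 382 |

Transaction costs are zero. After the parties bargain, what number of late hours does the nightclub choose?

3

Bargaining reaches the level where marginal profit last exceeds marginal disturbance cost.
That holds through level 3 (389 ≥ 298) but not at 4 (336 < 382).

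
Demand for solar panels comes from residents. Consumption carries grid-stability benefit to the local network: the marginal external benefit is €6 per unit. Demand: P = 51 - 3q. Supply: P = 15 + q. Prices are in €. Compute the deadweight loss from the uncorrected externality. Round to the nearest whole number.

DWL = €5

Market equilibrium (private): 15 + q = 51 - 3q → q_m = 9.0000.
Social marginal benefit = demand + MEB = 57 - 3q.
Set SMB = MC: 57 - 3q = 15 + q → q* = 10.5000.
The loss is the area between SMB and MC from q* to q_m; with linear curves that's a triangle of height MEB(q_m).
DWL = ½ × 1.5000 × 6.0000 = 4.5000.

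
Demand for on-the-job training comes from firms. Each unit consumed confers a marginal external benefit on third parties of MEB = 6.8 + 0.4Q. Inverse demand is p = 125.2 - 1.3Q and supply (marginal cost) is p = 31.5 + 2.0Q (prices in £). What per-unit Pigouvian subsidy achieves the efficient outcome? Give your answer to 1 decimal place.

subsidy = £20.7 per unit

Social marginal benefit = demand + MEB = 132.0 - 0.9Q.
Set SMB = MC: 132.0 - 0.9Q = 31.5 + 2.0Q → Q* = 34.6552.
The Pigouvian subsidy equals MEB at Q*: 6.8 + 0.4×34.6552 = 20.6621.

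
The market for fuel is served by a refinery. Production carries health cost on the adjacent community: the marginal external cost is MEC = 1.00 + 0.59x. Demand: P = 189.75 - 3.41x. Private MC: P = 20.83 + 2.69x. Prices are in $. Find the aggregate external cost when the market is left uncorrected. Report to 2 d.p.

Market equilibrium (private): 20.83 + 2.69x = 189.75 - 3.41x → x_m = 27.6918.
Total external cost = ∫₀^{x_m} (1.00 + 0.59x) dx = 1.00×27.6918 + ½×0.59×27.6918² = 253.9084.

$253.91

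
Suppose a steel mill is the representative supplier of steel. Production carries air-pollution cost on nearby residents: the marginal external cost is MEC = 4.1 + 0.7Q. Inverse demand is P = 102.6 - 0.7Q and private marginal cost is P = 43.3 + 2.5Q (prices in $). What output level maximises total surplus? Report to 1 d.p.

Q* = 14.2

Social marginal cost = private MC + MEC = 47.4 + 3.2Q.
Set SMC = demand: 47.4 + 3.2Q = 102.6 - 0.7Q → Q* = 14.1538.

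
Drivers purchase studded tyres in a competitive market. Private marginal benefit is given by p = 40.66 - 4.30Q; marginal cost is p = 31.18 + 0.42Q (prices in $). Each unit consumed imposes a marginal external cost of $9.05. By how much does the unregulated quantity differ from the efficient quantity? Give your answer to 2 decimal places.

Market equilibrium (private): 31.18 + 0.42Q = 40.66 - 4.30Q → Q_m = 2.0085.
Social marginal benefit = demand − MEC = 31.61 - 4.30Q.
Set SMB = MC: 31.61 - 4.30Q = 31.18 + 0.42Q → Q* = 0.0911.
Gap = |2.0085 − 0.0911| = 1.9174.

1.92 units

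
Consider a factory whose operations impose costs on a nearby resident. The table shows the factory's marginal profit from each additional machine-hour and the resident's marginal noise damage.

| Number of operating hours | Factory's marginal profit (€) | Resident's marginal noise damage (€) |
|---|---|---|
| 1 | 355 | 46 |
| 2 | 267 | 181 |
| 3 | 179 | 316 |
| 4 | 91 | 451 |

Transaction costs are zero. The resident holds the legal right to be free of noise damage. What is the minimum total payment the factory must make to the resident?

Efficient level: marginal profit ≥ marginal noise damage through level 2, so k* = 2.
With the resident holding the right, the factory must at least compensate total damage at k*: 46 + 181 = 227.

€227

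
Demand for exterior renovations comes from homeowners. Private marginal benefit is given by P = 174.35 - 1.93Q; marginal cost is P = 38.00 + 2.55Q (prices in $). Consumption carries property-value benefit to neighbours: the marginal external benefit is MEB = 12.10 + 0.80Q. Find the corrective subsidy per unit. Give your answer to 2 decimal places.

subsidy = $44.37 per unit

Social marginal benefit = demand + MEB = 186.45 - 1.13Q.
Set SMB = MC: 186.45 - 1.13Q = 38.00 + 2.55Q → Q* = 40.3397.
The Pigouvian subsidy equals MEB at Q*: 12.10 + 0.80×40.3397 = 44.3718.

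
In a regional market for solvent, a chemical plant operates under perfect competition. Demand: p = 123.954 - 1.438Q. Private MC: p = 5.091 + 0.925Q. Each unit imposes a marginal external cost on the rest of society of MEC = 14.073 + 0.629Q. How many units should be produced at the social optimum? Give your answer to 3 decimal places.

Q* = 35.023

Social marginal cost = private MC + MEC = 19.164 + 1.554Q.
Set SMC = demand: 19.164 + 1.554Q = 123.954 - 1.438Q → Q* = 35.0234.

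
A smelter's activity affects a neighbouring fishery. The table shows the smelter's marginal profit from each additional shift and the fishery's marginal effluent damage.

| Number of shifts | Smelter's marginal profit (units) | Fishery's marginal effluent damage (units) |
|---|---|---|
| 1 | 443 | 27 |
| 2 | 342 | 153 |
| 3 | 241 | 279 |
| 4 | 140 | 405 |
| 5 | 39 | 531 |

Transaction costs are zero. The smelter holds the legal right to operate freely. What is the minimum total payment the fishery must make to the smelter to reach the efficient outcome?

420

Left alone the smelter would choose level 5 (marginal profit stays positive).
Efficient level: k* = 2 (marginal profit ≥ marginal effluent damage through 2).
The fishery must at least cover the smelter's forgone profit from cutting 5→2: 241 + 140 + 39 = 420.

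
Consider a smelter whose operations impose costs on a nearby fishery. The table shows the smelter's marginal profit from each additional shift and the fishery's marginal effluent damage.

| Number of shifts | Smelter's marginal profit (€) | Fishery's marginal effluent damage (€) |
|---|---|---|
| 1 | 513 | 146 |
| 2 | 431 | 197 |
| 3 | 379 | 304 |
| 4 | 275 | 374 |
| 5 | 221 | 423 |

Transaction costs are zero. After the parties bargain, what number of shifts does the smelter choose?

Bargaining reaches the level where marginal profit last exceeds marginal effluent damage.
That holds through level 3 (379 ≥ 304) but not at 4 (275 < 374).

3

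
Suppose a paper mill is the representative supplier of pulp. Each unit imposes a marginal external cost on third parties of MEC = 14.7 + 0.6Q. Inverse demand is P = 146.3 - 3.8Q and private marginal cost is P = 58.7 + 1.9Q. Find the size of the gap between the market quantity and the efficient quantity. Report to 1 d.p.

3.8 units

Market equilibrium (private): 58.7 + 1.9Q = 146.3 - 3.8Q → Q_m = 15.3684.
Social marginal cost = private MC + MEC = 73.4 + 2.5Q.
Set SMC = demand: 73.4 + 2.5Q = 146.3 - 3.8Q → Q* = 11.5714.
Gap = |15.3684 − 11.5714| = 3.7970.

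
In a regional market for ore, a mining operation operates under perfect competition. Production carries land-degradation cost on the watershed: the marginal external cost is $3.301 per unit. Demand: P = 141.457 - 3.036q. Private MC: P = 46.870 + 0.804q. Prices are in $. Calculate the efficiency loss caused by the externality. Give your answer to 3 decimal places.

DWL = $1.419

Market equilibrium (private): 46.870 + 0.804q = 141.457 - 3.036q → q_m = 24.6320.
Social marginal cost = private MC + MEC = 50.171 + 0.804q.
Set SMC = demand: 50.171 + 0.804q = 141.457 - 3.036q → q* = 23.7724.
The loss is the area between SMC and demand from q* to q_m; with linear curves that's a triangle of height MEC(q_m).
DWL = ½ × 0.8596 × 3.3010 = 1.4188.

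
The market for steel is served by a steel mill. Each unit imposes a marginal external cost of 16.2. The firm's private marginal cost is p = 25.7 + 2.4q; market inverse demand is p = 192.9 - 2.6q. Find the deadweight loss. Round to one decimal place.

DWL = 26.2

Market equilibrium (private): 25.7 + 2.4q = 192.9 - 2.6q → q_m = 33.4400.
Social marginal cost = private MC + MEC = 41.9 + 2.4q.
Set SMC = demand: 41.9 + 2.4q = 192.9 - 2.6q → q* = 30.2000.
Height of the DWL triangle at q_m is SMC(q_m) − demand(q_m) = MEC(q_m) = 16.2000.
DWL = ½ × 3.2400 × 16.2000 = 26.2440.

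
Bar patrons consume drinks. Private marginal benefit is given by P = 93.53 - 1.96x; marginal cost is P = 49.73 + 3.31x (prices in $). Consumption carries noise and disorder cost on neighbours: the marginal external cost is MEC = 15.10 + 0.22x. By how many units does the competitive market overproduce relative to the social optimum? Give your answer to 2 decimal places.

3.08 units

Market equilibrium (private): 49.73 + 3.31x = 93.53 - 1.96x → x_m = 8.3112.
Social marginal benefit = demand − MEC = 78.43 - 2.18x.
Set SMB = MC: 78.43 - 2.18x = 49.73 + 3.31x → x* = 5.2277.
Gap = |8.3112 − 5.2277| = 3.0835.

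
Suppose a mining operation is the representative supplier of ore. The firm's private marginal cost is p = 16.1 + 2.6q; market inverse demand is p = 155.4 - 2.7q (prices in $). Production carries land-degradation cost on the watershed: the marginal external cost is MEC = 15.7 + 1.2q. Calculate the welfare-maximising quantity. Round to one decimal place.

q* = 19.0

Social marginal cost = private MC + MEC = 31.8 + 3.8q.
Set SMC = demand: 31.8 + 3.8q = 155.4 - 2.7q → q* = 19.0154.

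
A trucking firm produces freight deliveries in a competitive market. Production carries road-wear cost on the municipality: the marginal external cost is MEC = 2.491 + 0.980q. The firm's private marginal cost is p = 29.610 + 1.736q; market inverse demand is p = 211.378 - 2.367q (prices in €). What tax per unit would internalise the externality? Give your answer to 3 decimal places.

Social marginal cost = private MC + MEC = 32.101 + 2.716q.
Set SMC = demand: 32.101 + 2.716q = 211.378 - 2.367q → q* = 35.2699.
The Pigouvian tax equals MEC at q*: 2.491 + 0.980×35.2699 = 37.0555.

tax = €37.056 per unit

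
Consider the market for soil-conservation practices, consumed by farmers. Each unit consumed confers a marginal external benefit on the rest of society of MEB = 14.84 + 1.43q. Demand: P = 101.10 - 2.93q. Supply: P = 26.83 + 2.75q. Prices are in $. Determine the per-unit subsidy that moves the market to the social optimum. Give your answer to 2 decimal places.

Social marginal benefit = demand + MEB = 115.94 - 1.50q.
Set SMB = MC: 115.94 - 1.50q = 26.83 + 2.75q → q* = 20.9671.
The Pigouvian subsidy equals MEB at q*: 14.84 + 1.43×20.9671 = 44.8230.

subsidy = $44.82 per unit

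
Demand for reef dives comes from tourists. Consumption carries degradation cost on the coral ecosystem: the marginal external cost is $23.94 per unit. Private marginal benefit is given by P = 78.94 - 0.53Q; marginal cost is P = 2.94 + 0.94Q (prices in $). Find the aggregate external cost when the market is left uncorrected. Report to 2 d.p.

$1237.71

Market equilibrium (private): 2.94 + 0.94Q = 78.94 - 0.53Q → Q_m = 51.7007.
Total external cost = MEC × Q_m = 23.94 × 51.7007 = 1237.7148.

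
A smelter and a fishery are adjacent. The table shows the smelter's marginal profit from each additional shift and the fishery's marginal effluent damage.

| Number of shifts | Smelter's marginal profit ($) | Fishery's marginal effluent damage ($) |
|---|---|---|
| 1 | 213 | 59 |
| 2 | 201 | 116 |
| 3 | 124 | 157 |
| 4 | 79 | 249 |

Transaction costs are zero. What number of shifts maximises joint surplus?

Bargaining reaches the level where marginal profit last exceeds marginal effluent damage.
That holds through level 2 (201 ≥ 116) but not at 3 (124 < 157).

2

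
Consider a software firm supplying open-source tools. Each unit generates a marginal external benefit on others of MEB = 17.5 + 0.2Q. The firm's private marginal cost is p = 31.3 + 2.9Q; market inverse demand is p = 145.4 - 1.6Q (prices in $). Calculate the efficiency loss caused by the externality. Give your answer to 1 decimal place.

Market equilibrium (private): 31.3 + 2.9Q = 145.4 - 1.6Q → Q_m = 25.3556.
Social marginal cost = private MC − MEB = 13.8 + 2.7Q.
Set SMC = demand: 13.8 + 2.7Q = 145.4 - 1.6Q → Q* = 30.6047.
Height of the DWL triangle at Q_m is demand(Q_m) − SMC(Q_m) = MEB(Q_m) = 22.5711.
DWL = ½ × 5.2491 × 22.5711 = 59.2390.

DWL = $59.2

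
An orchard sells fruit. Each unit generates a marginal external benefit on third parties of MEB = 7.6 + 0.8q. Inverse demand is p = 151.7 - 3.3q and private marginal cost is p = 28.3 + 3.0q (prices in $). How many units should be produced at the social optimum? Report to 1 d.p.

q* = 23.8

Social marginal cost = private MC − MEB = 20.7 + 2.2q.
Set SMC = demand: 20.7 + 2.2q = 151.7 - 3.3q → q* = 23.8182.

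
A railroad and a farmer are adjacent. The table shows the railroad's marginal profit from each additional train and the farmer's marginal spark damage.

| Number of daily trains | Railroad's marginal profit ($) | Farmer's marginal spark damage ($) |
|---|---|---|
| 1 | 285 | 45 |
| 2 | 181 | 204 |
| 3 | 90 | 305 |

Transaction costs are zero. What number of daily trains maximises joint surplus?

Bargaining reaches the level where marginal profit last exceeds marginal spark damage.
That holds through level 1 (285 ≥ 45) but not at 2 (181 < 204).

1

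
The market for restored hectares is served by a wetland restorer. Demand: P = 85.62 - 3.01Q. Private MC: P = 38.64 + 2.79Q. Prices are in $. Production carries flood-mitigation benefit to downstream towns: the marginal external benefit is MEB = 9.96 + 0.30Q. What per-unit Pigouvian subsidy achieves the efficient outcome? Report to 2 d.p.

subsidy = $13.07 per unit

Social marginal cost = private MC − MEB = 28.68 + 2.49Q.
Set SMC = demand: 28.68 + 2.49Q = 85.62 - 3.01Q → Q* = 10.3527.
The Pigouvian subsidy equals MEB at Q*: 9.96 + 0.30×10.3527 = 13.0658.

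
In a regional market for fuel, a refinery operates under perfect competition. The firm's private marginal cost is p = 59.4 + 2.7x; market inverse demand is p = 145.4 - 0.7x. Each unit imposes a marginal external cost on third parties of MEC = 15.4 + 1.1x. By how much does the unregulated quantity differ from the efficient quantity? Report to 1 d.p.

Market equilibrium (private): 59.4 + 2.7x = 145.4 - 0.7x → x_m = 25.2941.
Social marginal cost = private MC + MEC = 74.8 + 3.8x.
Set SMC = demand: 74.8 + 3.8x = 145.4 - 0.7x → x* = 15.6889.
Gap = |25.2941 − 15.6889| = 9.6052.

9.6 units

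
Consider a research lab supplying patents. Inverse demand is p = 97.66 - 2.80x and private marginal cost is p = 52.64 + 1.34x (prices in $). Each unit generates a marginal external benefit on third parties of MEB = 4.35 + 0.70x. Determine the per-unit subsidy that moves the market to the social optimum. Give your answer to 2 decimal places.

Social marginal cost = private MC − MEB = 48.29 + 0.64x.
Set SMC = demand: 48.29 + 0.64x = 97.66 - 2.80x → x* = 14.3517.
The Pigouvian subsidy equals MEB at x*: 4.35 + 0.70×14.3517 = 14.3962.

subsidy = $14.40 per unit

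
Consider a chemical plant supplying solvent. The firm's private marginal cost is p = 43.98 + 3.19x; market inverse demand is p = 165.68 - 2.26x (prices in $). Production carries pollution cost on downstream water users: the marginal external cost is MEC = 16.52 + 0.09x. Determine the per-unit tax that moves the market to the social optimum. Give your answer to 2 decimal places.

Social marginal cost = private MC + MEC = 60.50 + 3.28x.
Set SMC = demand: 60.50 + 3.28x = 165.68 - 2.26x → x* = 18.9856.
The Pigouvian tax equals MEC at x*: 16.52 + 0.09×18.9856 = 18.2287.

tax = $18.23 per unit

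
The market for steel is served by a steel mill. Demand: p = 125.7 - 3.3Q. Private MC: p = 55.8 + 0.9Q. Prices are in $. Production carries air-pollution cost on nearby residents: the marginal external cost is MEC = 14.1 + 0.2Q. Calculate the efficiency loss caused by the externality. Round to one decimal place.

Market equilibrium (private): 55.8 + 0.9Q = 125.7 - 3.3Q → Q_m = 16.6429.
Social marginal cost = private MC + MEC = 69.9 + 1.1Q.
Set SMC = demand: 69.9 + 1.1Q = 125.7 - 3.3Q → Q* = 12.6818.
The loss is the area between SMC and demand from Q* to Q_m; with linear curves that's a triangle of height MEC(Q_m).
DWL = ½ × 3.9611 × 17.4286 = 34.5182.

DWL = $34.5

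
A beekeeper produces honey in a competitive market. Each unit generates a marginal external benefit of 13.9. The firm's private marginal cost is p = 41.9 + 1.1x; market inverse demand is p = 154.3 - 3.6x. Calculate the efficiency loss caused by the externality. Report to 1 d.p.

DWL = 20.6

Market equilibrium (private): 41.9 + 1.1x = 154.3 - 3.6x → x_m = 23.9149.
Social marginal cost = private MC − MEB = 28.0 + 1.1x.
Set SMC = demand: 28.0 + 1.1x = 154.3 - 3.6x → x* = 26.8723.
Between x* and x_m the wedge demand − SMC runs linearly from 0 to MEB(x_m), so the loss is a triangle.
DWL = ½ × 2.9574 × 13.9000 = 20.5539.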